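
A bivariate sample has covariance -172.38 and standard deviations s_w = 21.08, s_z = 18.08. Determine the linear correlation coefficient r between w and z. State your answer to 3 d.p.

-0.452

r = Cov(w,z) / (s_w · s_z) = -172.38 / (21.08 × 18.08)
  = -172.38 / 381.1264 ≈ -0.452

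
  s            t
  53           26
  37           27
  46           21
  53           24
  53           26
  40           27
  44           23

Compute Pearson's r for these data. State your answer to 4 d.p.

n = 7, Σs = 326, Σt = 174, Σs² = 15448, Σt² = 4356, Σst = 8085
nΣst − ΣsΣt = 56595 − 56724 = -129
nΣs² − (Σs)² = 108136 − 106276 = 1860; nΣt² − (Σt)² = 30492 − 30276 = 216
r = -129 / √(1860 × 216) = -129 / 633.8454 ≈ -0.2035

-0.2035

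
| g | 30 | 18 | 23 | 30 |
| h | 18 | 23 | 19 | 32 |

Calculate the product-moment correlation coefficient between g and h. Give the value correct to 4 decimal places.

0.2501

n = 4, Σg = 101, Σh = 92, Σg² = 2653, Σh² = 2238, Σgh = 2351
nΣgh − ΣgΣh = 9404 − 9292 = 112
nΣg² − (Σg)² = 10612 − 10201 = 411; nΣh² − (Σh)² = 8952 − 8464 = 488
r = 112 / √(411 × 488) = 112 / 447.8482 ≈ 0.2501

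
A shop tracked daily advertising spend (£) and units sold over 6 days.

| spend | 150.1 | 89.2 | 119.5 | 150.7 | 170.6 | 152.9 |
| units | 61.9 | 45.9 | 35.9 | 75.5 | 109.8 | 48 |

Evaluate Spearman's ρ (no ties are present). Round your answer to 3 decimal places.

0.771

Rank spend: 3, 1, 2, 4, 6, 5
Rank units: 4, 2, 1, 5, 6, 3
d = rank(spend) − rank(units): -1, -1, 1, -1, 0, 2; Σd² = 8
ρ = 1 − 6Σd² / [n(n²−1)] = 1 − 6×8 / (6×35) = 1 − 48/210 ≈ 0.771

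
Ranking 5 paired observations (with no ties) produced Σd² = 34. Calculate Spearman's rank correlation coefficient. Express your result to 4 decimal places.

ρ = 1 − 6Σd² / [n(n²−1)] = 1 − 6×34 / (5×24)
  = 1 − 204/120 = 1 − 1.70000 ≈ -0.7000

-0.7000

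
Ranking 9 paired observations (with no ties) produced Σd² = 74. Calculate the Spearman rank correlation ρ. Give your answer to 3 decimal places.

ρ = 1 − 6Σd² / [n(n²−1)] = 1 − 6×74 / (9×80)
  = 1 − 444/720 = 1 − 0.6167 ≈ 0.383

0.383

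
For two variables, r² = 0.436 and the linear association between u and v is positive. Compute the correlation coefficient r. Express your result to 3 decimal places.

|r| = √0.436 = 0.660
The association is positive, so r = 0.660.

0.660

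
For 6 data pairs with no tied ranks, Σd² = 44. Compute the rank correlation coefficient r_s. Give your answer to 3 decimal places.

ρ = 1 − 6Σd² / [n(n²−1)] = 1 − 6×44 / (6×35)
  = 1 − 264/210 = 1 − 1.2571 ≈ -0.257

-0.257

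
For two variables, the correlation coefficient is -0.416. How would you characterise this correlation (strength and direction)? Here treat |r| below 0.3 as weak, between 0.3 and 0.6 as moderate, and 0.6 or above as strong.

r = -0.416 < 0 so the relationship is negative.
|r| = 0.416, which falls in the moderate range.

moderate negative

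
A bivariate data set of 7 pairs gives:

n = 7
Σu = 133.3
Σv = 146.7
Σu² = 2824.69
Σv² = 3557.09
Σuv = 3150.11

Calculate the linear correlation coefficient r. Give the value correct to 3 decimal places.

r = (nΣuv − ΣuΣv) / √[(nΣu² − (Σu)²)(nΣv² − (Σv)²)]
Numerator: 7×3150.11 − 133.3×146.7 = 2495.66
Denominator: √[(19772.83 − 17768.89)(24899.63 − 21520.89)] = √[2003.94 × 3378.74] = 2602.0746
r = 2495.66 / 2602.0746 ≈ 0.959

0.959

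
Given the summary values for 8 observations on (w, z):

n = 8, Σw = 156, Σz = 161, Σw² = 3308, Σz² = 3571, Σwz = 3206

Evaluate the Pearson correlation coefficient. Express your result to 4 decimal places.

0.2242

r = (nΣwz − ΣwΣz) / √[(nΣw² − (Σw)²)(nΣz² − (Σz)²)]
Numerator: 8×3206 − 156×161 = 532
Denominator: √[(26464 − 24336)(28568 − 25921)] = √[2128 × 2647] = 2373.3554
r = 532 / 2373.3554 ≈ 0.2242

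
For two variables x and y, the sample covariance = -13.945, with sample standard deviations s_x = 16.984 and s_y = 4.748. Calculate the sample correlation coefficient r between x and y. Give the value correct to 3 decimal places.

-0.173

r = Cov(x,y) / (s_x · s_y) = -13.945 / (16.984 × 4.748)
  = -13.945 / 80.6400 ≈ -0.173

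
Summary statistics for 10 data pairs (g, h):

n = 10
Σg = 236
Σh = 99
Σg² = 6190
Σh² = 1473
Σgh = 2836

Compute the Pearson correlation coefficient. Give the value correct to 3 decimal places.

0.903

r = (nΣgh − ΣgΣh) / √[(nΣg² − (Σg)²)(nΣh² − (Σh)²)]
Numerator: 10×2836 − 236×99 = 4996
Denominator: √[(61900 − 55696)(14730 − 9801)] = √[6204 × 4929] = 5529.8749
r = 4996 / 5529.8749 ≈ 0.903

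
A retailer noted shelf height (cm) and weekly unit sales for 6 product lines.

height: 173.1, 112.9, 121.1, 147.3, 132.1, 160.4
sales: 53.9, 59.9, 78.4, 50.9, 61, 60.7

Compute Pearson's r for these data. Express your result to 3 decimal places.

n = 6, Σx = 846.9, Σy = 364.8, Σx² = 122251.09, Σy² = 22636.08, Σxy = 50878.99
nΣxy − ΣxΣy = 305273.94 − 308949.12 = -3675.18
nΣx² − (Σx)² = 733506.54 − 717239.61 = 16266.93; nΣy² − (Σy)² = 135816.48 − 133079.04 = 2737.44
r = -3675.18 / √(16266.93 × 2737.44) = -3675.18 / 6673.0611 ≈ -0.551

-0.551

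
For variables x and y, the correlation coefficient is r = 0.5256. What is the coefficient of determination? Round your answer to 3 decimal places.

0.276

r² = (0.5256)² = 0.276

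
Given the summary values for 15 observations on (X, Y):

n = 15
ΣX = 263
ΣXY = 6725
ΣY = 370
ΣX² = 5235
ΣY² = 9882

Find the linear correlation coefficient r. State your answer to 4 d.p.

r = (nΣXY − ΣXΣY) / √[(nΣX² − (ΣX)²)(nΣY² − (ΣY)²)]
Numerator: 15×6725 − 263×370 = 3565
Denominator: √[(78525 − 69169)(148230 − 136900)] = √[9356 × 11330] = 10295.7991
r = 3565 / 10295.7991 ≈ 0.3463

0.3463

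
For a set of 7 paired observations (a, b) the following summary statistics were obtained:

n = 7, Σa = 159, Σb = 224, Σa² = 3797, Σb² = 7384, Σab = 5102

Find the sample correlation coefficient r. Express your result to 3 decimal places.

0.070

r = (nΣab − ΣaΣb) / √[(nΣa² − (Σa)²)(nΣb² − (Σb)²)]
Numerator: 7×5102 − 159×224 = 98
Denominator: √[(26579 − 25281)(51688 − 50176)] = √[1298 × 1512] = 1400.9197
r = 98 / 1400.9197 ≈ 0.070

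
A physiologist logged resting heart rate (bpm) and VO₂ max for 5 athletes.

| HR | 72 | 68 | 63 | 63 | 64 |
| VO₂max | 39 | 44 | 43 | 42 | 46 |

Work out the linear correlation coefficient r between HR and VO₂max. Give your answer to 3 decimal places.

n = 5, Σx = 330, Σy = 214, Σx² = 21842, Σy² = 9186, Σxy = 14099
nΣxy − ΣxΣy = 70495 − 70620 = -125
nΣx² − (Σx)² = 109210 − 108900 = 310; nΣy² − (Σy)² = 45930 − 45796 = 134
r = -125 / √(310 × 134) = -125 / 203.8136 ≈ -0.613

-0.613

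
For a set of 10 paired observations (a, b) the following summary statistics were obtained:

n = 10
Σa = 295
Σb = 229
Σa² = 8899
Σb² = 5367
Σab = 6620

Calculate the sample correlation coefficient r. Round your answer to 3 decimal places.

r = (nΣab − ΣaΣb) / √[(nΣa² − (Σa)²)(nΣb² − (Σb)²)]
Numerator: 10×6620 − 295×229 = -1355
Denominator: √[(88990 − 87025)(53670 − 52441)] = √[1965 × 1229] = 1554.0222
r = -1355 / 1554.0222 ≈ -0.872

-0.872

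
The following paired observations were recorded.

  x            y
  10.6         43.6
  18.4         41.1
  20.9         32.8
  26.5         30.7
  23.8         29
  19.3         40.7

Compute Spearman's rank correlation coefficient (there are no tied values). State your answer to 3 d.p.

Rank x: 1, 2, 4, 6, 5, 3
Rank y: 6, 5, 3, 2, 1, 4
d = rank(x) − rank(y): -5, -3, 1, 4, 4, -1; Σd² = 68
ρ = 1 − 6Σd² / [n(n²−1)] = 1 − 6×68 / (6×35) = 1 − 408/210 ≈ -0.943

-0.943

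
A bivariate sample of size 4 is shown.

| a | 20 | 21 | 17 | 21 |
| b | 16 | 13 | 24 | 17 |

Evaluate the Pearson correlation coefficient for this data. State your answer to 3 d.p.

n = 4, Σa = 79, Σb = 70, Σa² = 1571, Σb² = 1290, Σab = 1358
nΣab − ΣaΣb = 5432 − 5530 = -98
nΣa² − (Σa)² = 6284 − 6241 = 43; nΣb² − (Σb)² = 5160 − 4900 = 260
r = -98 / √(43 × 260) = -98 / 105.7355 ≈ -0.927

-0.927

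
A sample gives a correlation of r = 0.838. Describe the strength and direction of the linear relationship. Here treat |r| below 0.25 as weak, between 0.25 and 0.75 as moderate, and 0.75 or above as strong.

strong positive

r = 0.838 > 0 so the relationship is positive.
|r| = 0.838, which falls in the strong range.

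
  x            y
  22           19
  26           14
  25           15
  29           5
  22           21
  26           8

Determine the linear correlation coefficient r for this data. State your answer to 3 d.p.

-0.940

n = 6, Σx = 150, Σy = 82, Σx² = 3786, Σy² = 1312, Σxy = 1972
nΣxy − ΣxΣy = 11832 − 12300 = -468
nΣx² − (Σx)² = 22716 − 22500 = 216; nΣy² − (Σy)² = 7872 − 6724 = 1148
r = -468 / √(216 × 1148) = -468 / 497.9639 ≈ -0.940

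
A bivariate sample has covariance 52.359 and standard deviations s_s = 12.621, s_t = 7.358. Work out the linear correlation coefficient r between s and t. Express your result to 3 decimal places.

0.564

r = Cov(s,t) / (s_s · s_t) = 52.359 / (12.621 × 7.358)
  = 52.359 / 92.8653 ≈ 0.564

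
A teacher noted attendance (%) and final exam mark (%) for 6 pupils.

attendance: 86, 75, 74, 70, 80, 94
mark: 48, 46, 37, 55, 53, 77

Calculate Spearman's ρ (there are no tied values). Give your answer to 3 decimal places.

0.371

Rank attendance: 5, 3, 2, 1, 4, 6
Rank mark: 3, 2, 1, 5, 4, 6
d = rank(attendance) − rank(mark): 2, 1, 1, -4, 0, 0; Σd² = 22
ρ = 1 − 6Σd² / [n(n²−1)] = 1 − 6×22 / (6×35) = 1 − 132/210 ≈ 0.371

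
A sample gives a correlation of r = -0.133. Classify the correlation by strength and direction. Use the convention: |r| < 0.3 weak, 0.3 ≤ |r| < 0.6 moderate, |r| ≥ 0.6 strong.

r = -0.133 < 0 so the relationship is negative.
|r| = 0.133, which falls in the weak range.

weak negative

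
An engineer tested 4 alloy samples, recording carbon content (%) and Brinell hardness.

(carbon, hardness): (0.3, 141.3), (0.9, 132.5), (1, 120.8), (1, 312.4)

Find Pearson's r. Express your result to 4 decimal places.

n = 4, Σx = 3.2, Σy = 707, Σx² = 2.9, Σy² = 149708.34, Σxy = 594.84
nΣxy − ΣxΣy = 2379.36 − 2262.4 = 116.96
nΣx² − (Σx)² = 11.6 − 10.24 = 1.36; nΣy² − (Σy)² = 598833.36 − 499849 = 98984.36
r = 116.96 / √(1.36 × 98984.36) = 116.96 / 366.9043 ≈ 0.3188

0.3188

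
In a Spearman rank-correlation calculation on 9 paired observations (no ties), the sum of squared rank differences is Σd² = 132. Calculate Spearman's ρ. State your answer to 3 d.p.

ρ = 1 − 6Σd² / [n(n²−1)] = 1 − 6×132 / (9×80)
  = 1 − 792/720 = 1 − 1.1000 ≈ -0.100

-0.100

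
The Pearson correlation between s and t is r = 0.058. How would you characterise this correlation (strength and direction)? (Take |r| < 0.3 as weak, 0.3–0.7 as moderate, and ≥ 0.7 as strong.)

weak positive

r = 0.058 > 0 so the relationship is positive.
|r| = 0.058, which falls in the weak range.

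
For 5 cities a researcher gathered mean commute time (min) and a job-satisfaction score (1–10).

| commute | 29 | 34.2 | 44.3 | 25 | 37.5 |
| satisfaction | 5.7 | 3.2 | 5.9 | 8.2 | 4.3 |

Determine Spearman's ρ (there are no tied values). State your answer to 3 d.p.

-0.300

Rank commute: 2, 3, 5, 1, 4
Rank satisfaction: 3, 1, 4, 5, 2
d = rank(commute) − rank(satisfaction): -1, 2, 1, -4, 2; Σd² = 26
ρ = 1 − 6Σd² / [n(n²−1)] = 1 − 6×26 / (5×24) = 1 − 156/120 ≈ -0.300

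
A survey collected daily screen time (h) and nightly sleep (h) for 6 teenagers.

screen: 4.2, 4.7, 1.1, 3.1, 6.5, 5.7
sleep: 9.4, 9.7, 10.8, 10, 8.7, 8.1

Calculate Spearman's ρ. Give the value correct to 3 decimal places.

Rank screen: 3, 4, 1, 2, 6, 5
Rank sleep: 3, 4, 6, 5, 2, 1
d = rank(screen) − rank(sleep): 0, 0, -5, -3, 4, 4; Σd² = 66
ρ = 1 − 6Σd² / [n(n²−1)] = 1 − 6×66 / (6×35) = 1 − 396/210 ≈ -0.886

-0.886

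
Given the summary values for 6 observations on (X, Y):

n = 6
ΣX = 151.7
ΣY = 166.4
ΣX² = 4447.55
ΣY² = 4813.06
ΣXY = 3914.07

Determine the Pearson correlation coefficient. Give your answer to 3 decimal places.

r = (nΣXY − ΣXΣY) / √[(nΣX² − (ΣX)²)(nΣY² − (ΣY)²)]
Numerator: 6×3914.07 − 151.7×166.4 = -1758.46
Denominator: √[(26685.3 − 23012.89)(28878.36 − 27688.96)] = √[3672.41 × 1189.4] = 2089.9676
r = -1758.46 / 2089.9676 ≈ -0.841

-0.841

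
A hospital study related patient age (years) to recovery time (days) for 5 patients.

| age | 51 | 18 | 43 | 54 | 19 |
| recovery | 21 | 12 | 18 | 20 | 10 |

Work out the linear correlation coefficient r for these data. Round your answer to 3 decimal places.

n = 5, Σx = 185, Σy = 81, Σx² = 8051, Σy² = 1409, Σxy = 3331
nΣxy − ΣxΣy = 16655 − 14985 = 1670
nΣx² − (Σx)² = 40255 − 34225 = 6030; nΣy² − (Σy)² = 7045 − 6561 = 484
r = 1670 / √(6030 × 484) = 1670 / 1708.3676 ≈ 0.978

0.978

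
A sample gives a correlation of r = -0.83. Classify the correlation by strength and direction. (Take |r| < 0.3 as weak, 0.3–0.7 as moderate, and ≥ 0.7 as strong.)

r = -0.83 < 0 so the relationship is negative.
|r| = 0.83, which falls in the strong range.

strong negative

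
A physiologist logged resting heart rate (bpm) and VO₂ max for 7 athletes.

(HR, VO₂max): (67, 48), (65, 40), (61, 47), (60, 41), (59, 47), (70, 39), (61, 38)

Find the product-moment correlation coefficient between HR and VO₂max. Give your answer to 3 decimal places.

-0.205

n = 7, Σx = 443, Σy = 300, Σx² = 28137, Σy² = 12968, Σxy = 18964
nΣxy − ΣxΣy = 132748 − 132900 = -152
nΣx² − (Σx)² = 196959 − 196249 = 710; nΣy² − (Σy)² = 90776 − 90000 = 776
r = -152 / √(710 × 776) = -152 / 742.2668 ≈ -0.205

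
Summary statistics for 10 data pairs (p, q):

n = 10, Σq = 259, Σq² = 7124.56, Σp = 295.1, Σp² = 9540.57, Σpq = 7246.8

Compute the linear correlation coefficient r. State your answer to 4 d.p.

-0.6732

r = (nΣpq − ΣpΣq) / √[(nΣp² − (Σp)²)(nΣq² − (Σq)²)]
Numerator: 10×7246.8 − 295.1×259 = -3962.9
Denominator: √[(95405.7 − 87084.01)(71245.6 − 67081)] = √[8321.69 × 4164.6] = 5886.9780
r = -3962.9 / 5886.9780 ≈ -0.6732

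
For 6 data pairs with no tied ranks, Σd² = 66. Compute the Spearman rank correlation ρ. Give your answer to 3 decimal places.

-0.886

ρ = 1 − 6Σd² / [n(n²−1)] = 1 − 6×66 / (6×35)
  = 1 − 396/210 = 1 − 1.8857 ≈ -0.886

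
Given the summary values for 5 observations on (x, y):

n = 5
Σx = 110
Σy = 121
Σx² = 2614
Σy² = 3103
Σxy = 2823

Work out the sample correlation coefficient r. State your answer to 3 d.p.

0.874

r = (nΣxy − ΣxΣy) / √[(nΣx² − (Σx)²)(nΣy² − (Σy)²)]
Numerator: 5×2823 − 110×121 = 805
Denominator: √[(13070 − 12100)(15515 − 14641)] = √[970 × 874] = 920.7497
r = 805 / 920.7497 ≈ 0.874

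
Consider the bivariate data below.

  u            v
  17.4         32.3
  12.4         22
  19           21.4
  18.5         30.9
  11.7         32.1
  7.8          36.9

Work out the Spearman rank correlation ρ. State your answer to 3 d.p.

-0.714

Rank u: 4, 3, 6, 5, 2, 1
Rank v: 5, 2, 1, 3, 4, 6
d = rank(u) − rank(v): -1, 1, 5, 2, -2, -5; Σd² = 60
ρ = 1 − 6Σd² / [n(n²−1)] = 1 − 6×60 / (6×35) = 1 − 360/210 ≈ -0.714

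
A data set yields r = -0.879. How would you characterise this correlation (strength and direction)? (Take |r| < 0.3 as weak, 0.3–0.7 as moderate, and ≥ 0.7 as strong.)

strong negative

r = -0.879 < 0 so the relationship is negative.
|r| = 0.879, which falls in the strong range.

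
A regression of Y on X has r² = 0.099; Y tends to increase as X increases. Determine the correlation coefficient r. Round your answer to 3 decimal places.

|r| = √0.099 = 0.315
The association is positive, so r = 0.315.

0.315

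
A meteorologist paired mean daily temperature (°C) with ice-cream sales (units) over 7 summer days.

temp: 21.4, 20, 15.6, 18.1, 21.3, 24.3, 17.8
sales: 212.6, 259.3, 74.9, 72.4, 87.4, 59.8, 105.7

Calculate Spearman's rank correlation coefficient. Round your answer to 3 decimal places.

Rank temp: 6, 4, 1, 3, 5, 7, 2
Rank sales: 6, 7, 3, 2, 4, 1, 5
d = rank(temp) − rank(sales): 0, -3, -2, 1, 1, 6, -3; Σd² = 60
ρ = 1 − 6Σd² / [n(n²−1)] = 1 − 6×60 / (7×48) = 1 − 360/336 ≈ -0.071

-0.071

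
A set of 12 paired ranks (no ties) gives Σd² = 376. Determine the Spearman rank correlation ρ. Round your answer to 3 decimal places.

ρ = 1 − 6Σd² / [n(n²−1)] = 1 − 6×376 / (12×143)
  = 1 − 2256/1716 = 1 − 1.3147 ≈ -0.315

-0.315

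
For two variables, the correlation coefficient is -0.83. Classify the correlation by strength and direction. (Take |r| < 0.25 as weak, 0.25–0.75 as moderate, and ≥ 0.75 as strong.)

r = -0.83 < 0 so the relationship is negative.
|r| = 0.83, which falls in the strong range.

strong negative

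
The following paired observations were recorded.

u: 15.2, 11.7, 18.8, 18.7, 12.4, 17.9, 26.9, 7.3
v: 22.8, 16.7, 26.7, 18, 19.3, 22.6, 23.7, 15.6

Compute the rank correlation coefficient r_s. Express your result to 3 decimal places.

Rank u: 4, 2, 7, 6, 3, 5, 8, 1
Rank v: 6, 2, 8, 3, 4, 5, 7, 1
d = rank(u) − rank(v): -2, 0, -1, 3, -1, 0, 1, 0; Σd² = 16
ρ = 1 − 6Σd² / [n(n²−1)] = 1 − 6×16 / (8×63) = 1 − 96/504 ≈ 0.810

0.810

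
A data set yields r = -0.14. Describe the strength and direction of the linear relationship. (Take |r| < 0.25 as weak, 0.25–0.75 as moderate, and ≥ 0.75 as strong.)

r = -0.14 < 0 so the relationship is negative.
|r| = 0.14, which falls in the weak range.

weak negative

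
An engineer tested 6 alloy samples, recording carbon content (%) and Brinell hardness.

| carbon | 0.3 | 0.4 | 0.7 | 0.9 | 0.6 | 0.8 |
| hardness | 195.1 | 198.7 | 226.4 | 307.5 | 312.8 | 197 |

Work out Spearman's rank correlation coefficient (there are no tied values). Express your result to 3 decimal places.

0.429

Rank carbon: 1, 2, 4, 6, 3, 5
Rank hardness: 1, 3, 4, 5, 6, 2
d = rank(carbon) − rank(hardness): 0, -1, 0, 1, -3, 3; Σd² = 20
ρ = 1 − 6Σd² / [n(n²−1)] = 1 − 6×20 / (6×35) = 1 − 120/210 ≈ 0.429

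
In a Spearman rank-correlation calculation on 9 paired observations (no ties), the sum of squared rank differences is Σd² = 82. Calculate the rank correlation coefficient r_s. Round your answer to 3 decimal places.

ρ = 1 − 6Σd² / [n(n²−1)] = 1 − 6×82 / (9×80)
  = 1 − 492/720 = 1 − 0.6833 ≈ 0.317

0.317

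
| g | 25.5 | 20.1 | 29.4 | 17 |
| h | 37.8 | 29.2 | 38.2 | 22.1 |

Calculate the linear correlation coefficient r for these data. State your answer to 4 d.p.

n = 4, Σg = 92, Σh = 127.3, Σg² = 2207.62, Σh² = 4229.13, Σgh = 3049.6
nΣgh − ΣgΣh = 12198.4 − 11711.6 = 486.8
nΣg² − (Σg)² = 8830.48 − 8464 = 366.48; nΣh² − (Σh)² = 16916.52 − 16205.29 = 711.23
r = 486.8 / √(366.48 × 711.23) = 486.8 / 510.5405 ≈ 0.9535

0.9535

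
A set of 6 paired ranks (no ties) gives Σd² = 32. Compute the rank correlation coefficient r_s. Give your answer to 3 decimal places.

0.086

ρ = 1 − 6Σd² / [n(n²−1)] = 1 − 6×32 / (6×35)
  = 1 − 192/210 = 1 − 0.9143 ≈ 0.086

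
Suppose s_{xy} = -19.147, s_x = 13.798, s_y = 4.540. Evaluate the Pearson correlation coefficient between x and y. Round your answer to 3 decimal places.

r = Cov(x,y) / (s_x · s_y) = -19.147 / (13.798 × 4.540)
  = -19.147 / 62.6429 ≈ -0.306

-0.306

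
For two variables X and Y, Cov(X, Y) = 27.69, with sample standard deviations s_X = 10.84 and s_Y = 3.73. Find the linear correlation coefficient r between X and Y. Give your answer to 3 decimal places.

r = Cov(X,Y) / (s_X · s_Y) = 27.69 / (10.84 × 3.73)
  = 27.69 / 40.4332 ≈ 0.685

0.685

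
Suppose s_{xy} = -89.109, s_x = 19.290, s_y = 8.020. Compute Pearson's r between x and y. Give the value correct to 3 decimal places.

r = Cov(x,y) / (s_x · s_y) = -89.109 / (19.290 × 8.020)
  = -89.109 / 154.7058 ≈ -0.576

-0.576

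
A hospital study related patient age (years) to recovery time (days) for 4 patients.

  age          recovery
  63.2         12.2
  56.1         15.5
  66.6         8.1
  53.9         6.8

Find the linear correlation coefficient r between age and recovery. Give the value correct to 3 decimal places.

n = 4, Σx = 239.8, Σy = 42.6, Σx² = 14482.22, Σy² = 500.94, Σxy = 2546.57
nΣxy − ΣxΣy = 10186.28 − 10215.48 = -29.2
nΣx² − (Σx)² = 57928.88 − 57504.04 = 424.84; nΣy² − (Σy)² = 2003.76 − 1814.76 = 189
r = -29.2 / √(424.84 × 189) = -29.2 / 283.3633 ≈ -0.103

-0.103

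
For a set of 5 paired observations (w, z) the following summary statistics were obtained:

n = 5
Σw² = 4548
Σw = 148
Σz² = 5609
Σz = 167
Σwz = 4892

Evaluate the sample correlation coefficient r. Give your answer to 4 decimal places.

r = (nΣwz − ΣwΣz) / √[(nΣw² − (Σw)²)(nΣz² − (Σz)²)]
Numerator: 5×4892 − 148×167 = -256
Denominator: √[(22740 − 21904)(28045 − 27889)] = √[836 × 156] = 361.1316
r = -256 / 361.1316 ≈ -0.7089

-0.7089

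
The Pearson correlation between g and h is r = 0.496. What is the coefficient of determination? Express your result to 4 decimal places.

0.2460

r² = (0.496)² = 0.2460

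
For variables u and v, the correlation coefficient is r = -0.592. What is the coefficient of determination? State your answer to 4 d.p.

r² = (-0.592)² = 0.3505

0.3505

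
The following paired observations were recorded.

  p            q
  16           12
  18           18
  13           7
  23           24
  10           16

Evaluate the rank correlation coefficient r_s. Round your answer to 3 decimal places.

Rank p: 3, 4, 2, 5, 1
Rank q: 2, 4, 1, 5, 3
d = rank(p) − rank(q): 1, 0, 1, 0, -2; Σd² = 6
ρ = 1 − 6Σd² / [n(n²−1)] = 1 − 6×6 / (5×24) = 1 − 36/120 ≈ 0.700

0.700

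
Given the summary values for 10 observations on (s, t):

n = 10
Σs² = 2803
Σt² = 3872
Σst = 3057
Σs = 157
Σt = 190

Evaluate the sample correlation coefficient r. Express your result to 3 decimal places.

r = (nΣst − ΣsΣt) / √[(nΣs² − (Σs)²)(nΣt² − (Σt)²)]
Numerator: 10×3057 − 157×190 = 740
Denominator: √[(28030 − 24649)(38720 − 36100)] = √[3381 × 2620] = 2976.2762
r = 740 / 2976.2762 ≈ 0.249

0.249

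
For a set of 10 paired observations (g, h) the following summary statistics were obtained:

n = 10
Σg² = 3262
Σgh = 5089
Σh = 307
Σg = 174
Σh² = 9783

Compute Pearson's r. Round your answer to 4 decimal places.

-0.8726

r = (nΣgh − ΣgΣh) / √[(nΣg² − (Σg)²)(nΣh² − (Σh)²)]
Numerator: 10×5089 − 174×307 = -2528
Denominator: √[(32620 − 30276)(97830 − 94249)] = √[2344 × 3581] = 2897.2166
r = -2528 / 2897.2166 ≈ -0.8726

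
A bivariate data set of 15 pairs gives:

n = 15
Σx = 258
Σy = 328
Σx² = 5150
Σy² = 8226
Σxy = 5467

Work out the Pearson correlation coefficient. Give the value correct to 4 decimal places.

-0.2015

r = (nΣxy − ΣxΣy) / √[(nΣx² − (Σx)²)(nΣy² − (Σy)²)]
Numerator: 15×5467 − 258×328 = -2619
Denominator: √[(77250 − 66564)(123390 − 107584)] = √[10686 × 15806] = 12996.2655
r = -2619 / 12996.2655 ≈ -0.2015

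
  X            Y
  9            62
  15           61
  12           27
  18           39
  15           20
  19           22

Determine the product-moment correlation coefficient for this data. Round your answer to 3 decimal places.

n = 6, ΣX = 88, ΣY = 231, ΣX² = 1360, ΣY² = 10699, ΣXY = 3217
nΣXY − ΣXΣY = 19302 − 20328 = -1026
nΣX² − (ΣX)² = 8160 − 7744 = 416; nΣY² − (ΣY)² = 64194 − 53361 = 10833
r = -1026 / √(416 × 10833) = -1026 / 2122.8585 ≈ -0.483

-0.483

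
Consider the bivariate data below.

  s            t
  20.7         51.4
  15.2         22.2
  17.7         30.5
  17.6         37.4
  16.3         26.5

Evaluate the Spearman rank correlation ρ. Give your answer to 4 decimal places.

0.9000

Rank s: 5, 1, 4, 3, 2
Rank t: 5, 1, 3, 4, 2
d = rank(s) − rank(t): 0, 0, 1, -1, 0; Σd² = 2
ρ = 1 − 6Σd² / [n(n²−1)] = 1 − 6×2 / (5×24) = 1 − 12/120 ≈ 0.9000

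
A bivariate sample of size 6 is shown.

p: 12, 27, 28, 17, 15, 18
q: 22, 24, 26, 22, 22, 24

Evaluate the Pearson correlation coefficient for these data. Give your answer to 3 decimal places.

n = 6, Σp = 117, Σq = 140, Σp² = 2495, Σq² = 3280, Σpq = 2776
nΣpq − ΣpΣq = 16656 − 16380 = 276
nΣp² − (Σp)² = 14970 − 13689 = 1281; nΣq² − (Σq)² = 19680 − 19600 = 80
r = 276 / √(1281 × 80) = 276 / 320.1250 ≈ 0.862

0.862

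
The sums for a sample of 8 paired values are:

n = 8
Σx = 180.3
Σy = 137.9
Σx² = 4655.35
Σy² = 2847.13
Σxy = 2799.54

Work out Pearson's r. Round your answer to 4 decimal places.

-0.5847

r = (nΣxy − ΣxΣy) / √[(nΣx² − (Σx)²)(nΣy² − (Σy)²)]
Numerator: 8×2799.54 − 180.3×137.9 = -2467.05
Denominator: √[(37242.8 − 32508.09)(22777.04 − 19016.41)] = √[4734.71 × 3760.63] = 4219.6555
r = -2467.05 / 4219.6555 ≈ -0.5847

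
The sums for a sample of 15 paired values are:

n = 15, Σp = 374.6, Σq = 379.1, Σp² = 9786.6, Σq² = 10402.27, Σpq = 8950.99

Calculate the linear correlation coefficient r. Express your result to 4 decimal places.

r = (nΣpq − ΣpΣq) / √[(nΣp² − (Σp)²)(nΣq² − (Σq)²)]
Numerator: 15×8950.99 − 374.6×379.1 = -7746.01
Denominator: √[(146799 − 140325.16)(156034.05 − 143716.81)] = √[6473.84 × 12317.24] = 8929.7167
r = -7746.01 / 8929.7167 ≈ -0.8674

-0.8674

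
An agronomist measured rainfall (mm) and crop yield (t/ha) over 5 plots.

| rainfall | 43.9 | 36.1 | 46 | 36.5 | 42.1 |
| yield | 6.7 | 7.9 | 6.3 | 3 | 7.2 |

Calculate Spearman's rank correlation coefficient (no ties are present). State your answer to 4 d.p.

-0.4000

Rank rainfall: 4, 1, 5, 2, 3
Rank yield: 3, 5, 2, 1, 4
d = rank(rainfall) − rank(yield): 1, -4, 3, 1, -1; Σd² = 28
ρ = 1 − 6Σd² / [n(n²−1)] = 1 − 6×28 / (5×24) = 1 − 168/120 ≈ -0.4000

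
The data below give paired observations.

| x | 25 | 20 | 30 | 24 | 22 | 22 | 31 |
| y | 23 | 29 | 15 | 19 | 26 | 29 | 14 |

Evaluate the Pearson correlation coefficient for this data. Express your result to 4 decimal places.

-0.9382

n = 7, Σx = 174, Σy = 155, Σx² = 4430, Σy² = 3669, Σxy = 3705
nΣxy − ΣxΣy = 25935 − 26970 = -1035
nΣx² − (Σx)² = 31010 − 30276 = 734; nΣy² − (Σy)² = 25683 − 24025 = 1658
r = -1035 / √(734 × 1658) = -1035 / 1103.1645 ≈ -0.9382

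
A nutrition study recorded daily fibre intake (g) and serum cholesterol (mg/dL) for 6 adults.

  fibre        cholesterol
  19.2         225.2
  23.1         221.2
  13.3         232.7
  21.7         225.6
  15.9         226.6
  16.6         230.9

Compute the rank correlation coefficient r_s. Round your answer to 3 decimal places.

-0.886

Rank fibre: 4, 6, 1, 5, 2, 3
Rank cholesterol: 2, 1, 6, 3, 4, 5
d = rank(fibre) − rank(cholesterol): 2, 5, -5, 2, -2, -2; Σd² = 66
ρ = 1 − 6Σd² / [n(n²−1)] = 1 − 6×66 / (6×35) = 1 − 396/210 ≈ -0.886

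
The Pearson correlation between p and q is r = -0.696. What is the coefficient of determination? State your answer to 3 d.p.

r² = (-0.696)² = 0.484

0.484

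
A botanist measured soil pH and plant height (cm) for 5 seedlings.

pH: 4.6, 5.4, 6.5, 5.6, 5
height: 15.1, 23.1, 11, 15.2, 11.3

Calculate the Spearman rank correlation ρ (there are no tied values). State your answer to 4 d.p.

-0.2000

Rank pH: 1, 3, 5, 4, 2
Rank height: 3, 5, 1, 4, 2
d = rank(pH) − rank(height): -2, -2, 4, 0, 0; Σd² = 24
ρ = 1 − 6Σd² / [n(n²−1)] = 1 − 6×24 / (5×24) = 1 − 144/120 ≈ -0.2000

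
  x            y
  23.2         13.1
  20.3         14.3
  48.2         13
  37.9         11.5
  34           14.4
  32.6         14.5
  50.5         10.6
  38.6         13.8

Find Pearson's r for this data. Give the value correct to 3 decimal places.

n = 8, Σx = 285.3, Σy = 105.2, Σx² = 10968.95, Σy² = 1397.76, Σxy = 3686.94
nΣxy − ΣxΣy = 29495.52 − 30013.56 = -518.04
nΣx² − (Σx)² = 87751.6 − 81396.09 = 6355.51; nΣy² − (Σy)² = 11182.08 − 11067.04 = 115.04
r = -518.04 / √(6355.51 × 115.04) = -518.04 / 855.0660 ≈ -0.606

-0.606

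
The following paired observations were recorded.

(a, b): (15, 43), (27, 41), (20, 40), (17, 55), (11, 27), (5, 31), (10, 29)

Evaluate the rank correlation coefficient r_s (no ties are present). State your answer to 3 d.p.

Rank a: 4, 7, 6, 5, 3, 1, 2
Rank b: 6, 5, 4, 7, 1, 3, 2
d = rank(a) − rank(b): -2, 2, 2, -2, 2, -2, 0; Σd² = 24
ρ = 1 − 6Σd² / [n(n²−1)] = 1 − 6×24 / (7×48) = 1 − 144/336 ≈ 0.571

0.571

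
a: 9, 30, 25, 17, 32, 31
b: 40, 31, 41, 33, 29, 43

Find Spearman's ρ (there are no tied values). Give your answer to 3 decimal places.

-0.257

Rank a: 1, 4, 3, 2, 6, 5
Rank b: 4, 2, 5, 3, 1, 6
d = rank(a) − rank(b): -3, 2, -2, -1, 5, -1; Σd² = 44
ρ = 1 − 6Σd² / [n(n²−1)] = 1 − 6×44 / (6×35) = 1 − 264/210 ≈ -0.257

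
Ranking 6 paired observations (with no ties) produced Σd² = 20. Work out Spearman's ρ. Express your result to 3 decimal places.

ρ = 1 − 6Σd² / [n(n²−1)] = 1 − 6×20 / (6×35)
  = 1 − 120/210 = 1 − 0.5714 ≈ 0.429

0.429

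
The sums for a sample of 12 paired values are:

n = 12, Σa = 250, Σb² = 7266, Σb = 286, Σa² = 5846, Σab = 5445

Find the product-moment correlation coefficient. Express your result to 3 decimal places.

-0.959

r = (nΣab − ΣaΣb) / √[(nΣa² − (Σa)²)(nΣb² − (Σb)²)]
Numerator: 12×5445 − 250×286 = -6160
Denominator: √[(70152 − 62500)(87192 − 81796)] = √[7652 × 5396] = 6425.7445
r = -6160 / 6425.7445 ≈ -0.959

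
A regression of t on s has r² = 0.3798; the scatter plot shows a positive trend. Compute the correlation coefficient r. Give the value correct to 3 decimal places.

0.616

|r| = √0.3798 = 0.616
The association is positive, so r = 0.616.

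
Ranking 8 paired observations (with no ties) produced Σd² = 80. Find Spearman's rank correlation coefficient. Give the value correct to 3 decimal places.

0.048

ρ = 1 − 6Σd² / [n(n²−1)] = 1 − 6×80 / (8×63)
  = 1 − 480/504 = 1 − 0.9524 ≈ 0.048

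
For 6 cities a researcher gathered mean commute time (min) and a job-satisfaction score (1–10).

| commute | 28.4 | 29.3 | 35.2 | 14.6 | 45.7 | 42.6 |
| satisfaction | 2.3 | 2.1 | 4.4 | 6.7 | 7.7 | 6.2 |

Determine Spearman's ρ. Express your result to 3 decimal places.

Rank commute: 2, 3, 4, 1, 6, 5
Rank satisfaction: 2, 1, 3, 5, 6, 4
d = rank(commute) − rank(satisfaction): 0, 2, 1, -4, 0, 1; Σd² = 22
ρ = 1 − 6Σd² / [n(n²−1)] = 1 − 6×22 / (6×35) = 1 − 132/210 ≈ 0.371

0.371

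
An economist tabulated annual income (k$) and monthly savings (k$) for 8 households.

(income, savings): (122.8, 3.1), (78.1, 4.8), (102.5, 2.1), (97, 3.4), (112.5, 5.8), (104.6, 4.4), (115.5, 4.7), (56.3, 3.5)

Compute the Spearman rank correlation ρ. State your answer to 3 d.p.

0.000

Rank income: 8, 2, 4, 3, 6, 5, 7, 1
Rank savings: 2, 7, 1, 3, 8, 5, 6, 4
d = rank(income) − rank(savings): 6, -5, 3, 0, -2, 0, 1, -3; Σd² = 84
ρ = 1 − 6Σd² / [n(n²−1)] = 1 − 6×84 / (8×63) = 1 − 504/504 ≈ 0.000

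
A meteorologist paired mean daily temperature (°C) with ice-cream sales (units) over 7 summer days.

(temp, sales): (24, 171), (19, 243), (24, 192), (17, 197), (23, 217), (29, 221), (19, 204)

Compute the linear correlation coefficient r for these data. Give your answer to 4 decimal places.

n = 7, Σx = 155, Σy = 1445, Σx² = 3533, Σy² = 301509, Σxy = 31954
nΣxy − ΣxΣy = 223678 − 223975 = -297
nΣx² − (Σx)² = 24731 − 24025 = 706; nΣy² − (Σy)² = 2110563 − 2088025 = 22538
r = -297 / √(706 × 22538) = -297 / 3988.9633 ≈ -0.0745

-0.0745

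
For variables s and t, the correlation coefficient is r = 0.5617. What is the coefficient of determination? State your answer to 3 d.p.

r² = (0.5617)² = 0.316

0.316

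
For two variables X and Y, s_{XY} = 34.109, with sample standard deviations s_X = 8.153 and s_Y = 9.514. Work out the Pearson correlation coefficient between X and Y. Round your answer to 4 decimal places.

r = Cov(X,Y) / (s_X · s_Y) = 34.109 / (8.153 × 9.514)
  = 34.109 / 77.5676 ≈ 0.4397

0.4397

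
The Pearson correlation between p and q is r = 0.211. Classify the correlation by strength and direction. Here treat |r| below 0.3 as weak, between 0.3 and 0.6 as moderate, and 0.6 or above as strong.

r = 0.211 > 0 so the relationship is positive.
|r| = 0.211, which falls in the weak range.

weak positive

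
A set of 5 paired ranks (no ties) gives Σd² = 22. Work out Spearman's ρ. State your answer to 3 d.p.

ρ = 1 − 6Σd² / [n(n²−1)] = 1 − 6×22 / (5×24)
  = 1 − 132/120 = 1 − 1.1000 ≈ -0.100

-0.100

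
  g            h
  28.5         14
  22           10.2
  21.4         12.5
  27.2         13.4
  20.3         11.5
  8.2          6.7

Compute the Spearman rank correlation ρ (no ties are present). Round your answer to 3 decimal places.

Rank g: 6, 4, 3, 5, 2, 1
Rank h: 6, 2, 4, 5, 3, 1
d = rank(g) − rank(h): 0, 2, -1, 0, -1, 0; Σd² = 6
ρ = 1 − 6Σd² / [n(n²−1)] = 1 − 6×6 / (6×35) = 1 − 36/210 ≈ 0.829

0.829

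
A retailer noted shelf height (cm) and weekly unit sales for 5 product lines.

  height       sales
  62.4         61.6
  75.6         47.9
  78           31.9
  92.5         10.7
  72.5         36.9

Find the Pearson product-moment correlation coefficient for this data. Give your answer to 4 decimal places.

-0.9495

n = 5, Σx = 381, Σy = 189, Σx² = 29505.62, Σy² = 8582.68, Σxy = 13618.28
nΣxy − ΣxΣy = 68091.4 − 72009 = -3917.6
nΣx² − (Σx)² = 147528.1 − 145161 = 2367.1; nΣy² − (Σy)² = 42913.4 − 35721 = 7192.4
r = -3917.6 / √(2367.1 × 7192.4) = -3917.6 / 4126.1520 ≈ -0.9495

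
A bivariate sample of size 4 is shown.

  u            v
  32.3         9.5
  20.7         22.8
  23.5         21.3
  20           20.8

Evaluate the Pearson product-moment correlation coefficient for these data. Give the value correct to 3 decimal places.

-0.958

n = 4, Σu = 96.5, Σv = 74.4, Σu² = 2424.03, Σv² = 1496.42, Σuv = 1695.36
nΣuv − ΣuΣv = 6781.44 − 7179.6 = -398.16
nΣu² − (Σu)² = 9696.12 − 9312.25 = 383.87; nΣv² − (Σv)² = 5985.68 − 5535.36 = 450.32
r = -398.16 / √(383.87 × 450.32) = -398.16 / 415.7696 ≈ -0.958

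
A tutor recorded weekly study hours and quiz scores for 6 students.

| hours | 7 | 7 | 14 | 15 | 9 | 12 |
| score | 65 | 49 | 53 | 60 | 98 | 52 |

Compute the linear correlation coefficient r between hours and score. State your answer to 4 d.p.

n = 6, Σx = 64, Σy = 377, Σx² = 744, Σy² = 25343, Σxy = 3946
nΣxy − ΣxΣy = 23676 − 24128 = -452
nΣx² − (Σx)² = 4464 − 4096 = 368; nΣy² − (Σy)² = 152058 − 142129 = 9929
r = -452 / √(368 × 9929) = -452 / 1911.5104 ≈ -0.2365

-0.2365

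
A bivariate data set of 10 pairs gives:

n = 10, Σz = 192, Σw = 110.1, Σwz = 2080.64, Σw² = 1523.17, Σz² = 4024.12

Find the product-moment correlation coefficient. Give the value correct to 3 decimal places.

-0.103

r = (nΣwz − ΣwΣz) / √[(nΣw² − (Σw)²)(nΣz² − (Σz)²)]
Numerator: 10×2080.64 − 110.1×192 = -332.8
Denominator: √[(15231.7 − 12122.01)(40241.2 − 36864)] = √[3109.69 × 3377.2] = 3240.6859
r = -332.8 / 3240.6859 ≈ -0.103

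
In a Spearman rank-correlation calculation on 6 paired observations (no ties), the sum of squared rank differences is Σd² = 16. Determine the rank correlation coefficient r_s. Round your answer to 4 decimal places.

0.5429

ρ = 1 − 6Σd² / [n(n²−1)] = 1 − 6×16 / (6×35)
  = 1 − 96/210 = 1 − 0.45714 ≈ 0.5429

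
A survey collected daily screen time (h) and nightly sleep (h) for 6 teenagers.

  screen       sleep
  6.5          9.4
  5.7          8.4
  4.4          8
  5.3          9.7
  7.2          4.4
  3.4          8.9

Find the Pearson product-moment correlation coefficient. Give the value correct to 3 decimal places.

-0.510

n = 6, Σx = 32.5, Σy = 48.8, Σx² = 185.59, Σy² = 415.58, Σxy = 257.53
nΣxy − ΣxΣy = 1545.18 − 1586 = -40.82
nΣx² − (Σx)² = 1113.54 − 1056.25 = 57.29; nΣy² − (Σy)² = 2493.48 − 2381.44 = 112.04
r = -40.82 / √(57.29 × 112.04) = -40.82 / 80.1172 ≈ -0.510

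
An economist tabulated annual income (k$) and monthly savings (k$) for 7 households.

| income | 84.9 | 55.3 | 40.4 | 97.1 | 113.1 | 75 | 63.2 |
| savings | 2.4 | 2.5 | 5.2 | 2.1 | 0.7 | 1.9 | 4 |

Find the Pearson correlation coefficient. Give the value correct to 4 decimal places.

-0.8583

n = 7, Σx = 529, Σy = 18.8, Σx² = 43737.52, Σy² = 63.56, Σxy = 1230.47
nΣxy − ΣxΣy = 8613.29 − 9945.2 = -1331.91
nΣx² − (Σx)² = 306162.64 − 279841 = 26321.64; nΣy² − (Σy)² = 444.92 − 353.44 = 91.48
r = -1331.91 / √(26321.64 × 91.48) = -1331.91 / 1551.7421 ≈ -0.8583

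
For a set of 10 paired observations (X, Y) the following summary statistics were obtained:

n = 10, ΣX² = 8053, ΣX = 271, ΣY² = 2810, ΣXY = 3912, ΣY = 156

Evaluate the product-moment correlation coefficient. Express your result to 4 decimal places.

r = (nΣXY − ΣXΣY) / √[(nΣX² − (ΣX)²)(nΣY² − (ΣY)²)]
Numerator: 10×3912 − 271×156 = -3156
Denominator: √[(80530 − 73441)(28100 − 24336)] = √[7089 × 3764] = 5165.5586
r = -3156 / 5165.5586 ≈ -0.6110

-0.6110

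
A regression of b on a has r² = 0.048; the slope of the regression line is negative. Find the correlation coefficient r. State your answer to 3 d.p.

-0.219

|r| = √0.048 = 0.219
The association is negative, so r = −0.219.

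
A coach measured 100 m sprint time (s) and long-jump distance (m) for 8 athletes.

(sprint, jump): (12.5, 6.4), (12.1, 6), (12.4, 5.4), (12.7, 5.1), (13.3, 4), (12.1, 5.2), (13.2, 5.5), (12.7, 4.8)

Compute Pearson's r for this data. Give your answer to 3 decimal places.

n = 8, Σx = 101, Σy = 42.4, Σx² = 1276.54, Σy² = 228.46, Σxy = 534.01
nΣxy − ΣxΣy = 4272.08 − 4282.4 = -10.32
nΣx² − (Σx)² = 10212.32 − 10201 = 11.32; nΣy² − (Σy)² = 1827.68 − 1797.76 = 29.92
r = -10.32 / √(11.32 × 29.92) = -10.32 / 18.4037 ≈ -0.561

-0.561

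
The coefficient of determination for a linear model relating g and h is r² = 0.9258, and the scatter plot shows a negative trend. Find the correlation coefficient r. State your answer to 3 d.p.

|r| = √0.9258 = 0.962
The association is negative, so r = −0.962.

-0.962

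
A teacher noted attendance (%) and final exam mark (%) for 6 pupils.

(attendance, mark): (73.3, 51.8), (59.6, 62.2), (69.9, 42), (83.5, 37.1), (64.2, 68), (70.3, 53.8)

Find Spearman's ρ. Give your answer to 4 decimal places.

Rank attendance: 5, 1, 3, 6, 2, 4
Rank mark: 3, 5, 2, 1, 6, 4
d = rank(attendance) − rank(mark): 2, -4, 1, 5, -4, 0; Σd² = 62
ρ = 1 − 6Σd² / [n(n²−1)] = 1 − 6×62 / (6×35) = 1 − 372/210 ≈ -0.7714

-0.7714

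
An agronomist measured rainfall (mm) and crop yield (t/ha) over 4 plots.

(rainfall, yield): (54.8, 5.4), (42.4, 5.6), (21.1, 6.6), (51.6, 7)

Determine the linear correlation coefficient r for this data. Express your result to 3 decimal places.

-0.314

n = 4, Σx = 169.9, Σy = 24.6, Σx² = 7908.57, Σy² = 153.08, Σxy = 1033.82
nΣxy − ΣxΣy = 4135.28 − 4179.54 = -44.26
nΣx² − (Σx)² = 31634.28 − 28866.01 = 2768.27; nΣy² − (Σy)² = 612.32 − 605.16 = 7.16
r = -44.26 / √(2768.27 × 7.16) = -44.26 / 140.7864 ≈ -0.314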